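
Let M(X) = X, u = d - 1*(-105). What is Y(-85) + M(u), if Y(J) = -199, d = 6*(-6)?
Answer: -130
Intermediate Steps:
d = -36
u = 69 (u = -36 - 1*(-105) = -36 + 105 = 69)
Y(-85) + M(u) = -199 + 69 = -130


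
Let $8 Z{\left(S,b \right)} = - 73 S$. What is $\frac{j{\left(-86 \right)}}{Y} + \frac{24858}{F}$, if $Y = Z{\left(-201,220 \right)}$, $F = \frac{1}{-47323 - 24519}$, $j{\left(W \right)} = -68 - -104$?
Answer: $- \frac{8734584700380}{4891} \approx -1.7858 \cdot 10^{9}$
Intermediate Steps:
$j{\left(W \right)} = 36$ ($j{\left(W \right)} = -68 + 104 = 36$)
$F = - \frac{1}{71842}$ ($F = \frac{1}{-71842} = - \frac{1}{71842} \approx -1.3919 \cdot 10^{-5}$)
$Z{\left(S,b \right)} = - \frac{73 S}{8}$ ($Z{\left(S,b \right)} = \frac{\left(-73\right) S}{8} = - \frac{73 S}{8}$)
$Y = \frac{14673}{8}$ ($Y = \left(- \frac{73}{8}\right) \left(-201\right) = \frac{14673}{8} \approx 1834.1$)
$\frac{j{\left(-86 \right)}}{Y} + \frac{24858}{F} = \frac{36}{\frac{14673}{8}} + \frac{24858}{- \frac{1}{71842}} = 36 \cdot \frac{8}{14673} + 24858 \left(-71842\right) = \frac{96}{4891} - 1785848436 = - \frac{8734584700380}{4891}$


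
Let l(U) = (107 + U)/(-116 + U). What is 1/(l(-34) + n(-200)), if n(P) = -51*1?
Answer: -150/7723 ≈ -0.019423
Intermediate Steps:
n(P) = -51
l(U) = (107 + U)/(-116 + U)
1/(l(-34) + n(-200)) = 1/((107 - 34)/(-116 - 34) - 51) = 1/(73/(-150) - 51) = 1/(-1/150*73 - 51) = 1/(-73/150 - 51) = 1/(-7723/150) = -150/7723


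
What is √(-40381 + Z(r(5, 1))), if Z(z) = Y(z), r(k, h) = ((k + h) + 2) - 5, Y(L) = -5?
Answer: I*√40386 ≈ 200.96*I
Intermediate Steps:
r(k, h) = -3 + h + k (r(k, h) = ((h + k) + 2) - 5 = (2 + h + k) - 5 = -3 + h + k)
Z(z) = -5
√(-40381 + Z(r(5, 1))) = √(-40381 - 5) = √(-40386) = I*√40386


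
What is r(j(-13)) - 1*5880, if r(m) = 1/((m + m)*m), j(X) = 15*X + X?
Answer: -508784639/86528 ≈ -5880.0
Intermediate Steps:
j(X) = 16*X
r(m) = 1/(2*m²) (r(m) = 1/(((2*m))*m) = (1/(2*m))/m = 1/(2*m²))
r(j(-13)) - 1*5880 = 1/(2*(16*(-13))²) - 1*5880 = (½)/(-208)² - 5880 = (½)*(1/43264) - 5880 = 1/86528 - 5880 = -508784639/86528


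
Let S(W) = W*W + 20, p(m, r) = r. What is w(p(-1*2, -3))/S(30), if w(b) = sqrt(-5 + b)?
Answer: I*sqrt(2)/460 ≈ 0.0030744*I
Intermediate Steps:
S(W) = 20 + W**2 (S(W) = W**2 + 20 = 20 + W**2)
w(p(-1*2, -3))/S(30) = sqrt(-5 - 3)/(20 + 30**2) = sqrt(-8)/(20 + 900) = (2*I*sqrt(2))/920 = (2*I*sqrt(2))*(1/920) = I*sqrt(2)/460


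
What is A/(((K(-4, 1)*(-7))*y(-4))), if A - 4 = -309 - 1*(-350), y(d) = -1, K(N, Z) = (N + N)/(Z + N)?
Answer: 135/56 ≈ 2.4107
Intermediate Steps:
K(N, Z) = 2*N/(N + Z) (K(N, Z) = (2*N)/(N + Z) = 2*N/(N + Z))
A = 45 (A = 4 + (-309 - 1*(-350)) = 4 + (-309 + 350) = 4 + 41 = 45)
A/(((K(-4, 1)*(-7))*y(-4))) = 45/((((2*(-4)/(-4 + 1))*(-7))*(-1))) = 45/((((2*(-4)/(-3))*(-7))*(-1))) = 45/((((2*(-4)*(-1/3))*(-7))*(-1))) = 45/((((8/3)*(-7))*(-1))) = 45/((-56/3*(-1))) = 45/(56/3) = 45*(3/56) = 135/56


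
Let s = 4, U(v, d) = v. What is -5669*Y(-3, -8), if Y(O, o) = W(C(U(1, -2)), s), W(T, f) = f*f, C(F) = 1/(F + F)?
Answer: -90704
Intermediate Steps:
C(F) = 1/(2*F)
W(T, f) = f**2
Y(O, o) = 16 (Y(O, o) = 4**2 = 16)
-5669*Y(-3, -8) = -5669*16 = -90704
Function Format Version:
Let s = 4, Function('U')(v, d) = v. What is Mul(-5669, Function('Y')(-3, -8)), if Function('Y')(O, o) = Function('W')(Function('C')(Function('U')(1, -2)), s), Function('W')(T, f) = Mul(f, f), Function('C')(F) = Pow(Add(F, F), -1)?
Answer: -90704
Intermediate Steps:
Function('C')(F) = Mul(Rational(1, 2), Pow(F, -1)) (Function('C')(F) = Pow(Mul(2, F), -1) = Mul(Rational(1, 2), Pow(F, -1)))
Function('W')(T, f) = Pow(f, 2)
Function('Y')(O, o) = 16 (Function('Y')(O, o) = Pow(4, 2) = 16)
Mul(-5669, Function('Y')(-3, -8)) = Mul(-5669, 16) = -90704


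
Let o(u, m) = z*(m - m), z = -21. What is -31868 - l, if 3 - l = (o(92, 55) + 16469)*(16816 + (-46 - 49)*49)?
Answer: 200247638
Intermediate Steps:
o(u, m) = 0 (o(u, m) = -21*(m - m) = -21*0 = 0)
l = -200279506 (l = 3 - (0 + 16469)*(16816 + (-46 - 49)*49) = 3 - 16469*(16816 - 95*49) = 3 - 16469*(16816 - 4655) = 3 - 16469*12161 = 3 - 1*200279509 = 3 - 200279509 = -200279506)
-31868 - l = -31868 - 1*(-200279506) = -31868 + 200279506 = 200247638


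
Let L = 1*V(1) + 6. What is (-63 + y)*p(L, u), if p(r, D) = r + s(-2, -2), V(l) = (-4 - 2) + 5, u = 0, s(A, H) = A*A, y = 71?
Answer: 72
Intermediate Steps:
s(A, H) = A**2
V(l) = -1 (V(l) = -6 + 5 = -1)
L = 5 (L = 1*(-1) + 6 = -1 + 6 = 5)
p(r, D) = 4 + r (p(r, D) = r + (-2)**2 = r + 4 = 4 + r)
(-63 + y)*p(L, u) = (-63 + 71)*(4 + 5) = 8*9 = 72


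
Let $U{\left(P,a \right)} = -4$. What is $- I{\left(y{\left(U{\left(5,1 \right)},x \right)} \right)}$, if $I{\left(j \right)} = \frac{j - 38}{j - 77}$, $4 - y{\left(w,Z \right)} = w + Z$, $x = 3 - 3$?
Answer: $- \frac{10}{23} \approx -0.43478$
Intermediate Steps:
$x = 0$ ($x = 3 - 3 = 0$)
$y{\left(w,Z \right)} = 4 - Z - w$ ($y{\left(w,Z \right)} = 4 - \left(w + Z\right) = 4 - \left(Z + w\right) = 4 - Z - w$)
$I{\left(j \right)} = \frac{-38 + j}{-77 + j}$
$- I{\left(y{\left(U{\left(5,1 \right)},x \right)} \right)} = - \frac{-38 - -8}{-77 - -8} = - \frac{-38 + \left(4 + 0 + 4\right)}{-77 + \left(4 + 0 + 4\right)} = - \frac{-38 + 8}{-77 + 8} = - \frac{-30}{-69} = - \frac{\left(-1\right) \left(-30\right)}{69} = \left(-1\right) \frac{10}{23} = - \frac{10}{23}$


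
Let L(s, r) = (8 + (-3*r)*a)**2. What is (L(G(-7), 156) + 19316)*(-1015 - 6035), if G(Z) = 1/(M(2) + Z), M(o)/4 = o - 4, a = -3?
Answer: -14192073000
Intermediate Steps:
M(o) = -16 + 4*o (M(o) = 4*(o - 4) = 4*(-4 + o) = -16 + 4*o)
G(Z) = 1/(-8 + Z) (G(Z) = 1/((-16 + 4*2) + Z) = 1/((-16 + 8) + Z) = 1/(-8 + Z))
L(s, r) = (8 + 9*r)**2 (L(s, r) = (8 - 3*r*(-3))**2 = (8 + 9*r)**2)
(L(G(-7), 156) + 19316)*(-1015 - 6035) = ((8 + 9*156)**2 + 19316)*(-1015 - 6035) = ((8 + 1404)**2 + 19316)*(-7050) = (1412**2 + 19316)*(-7050) = (1993744 + 19316)*(-7050) = 2013060*(-7050) = -14192073000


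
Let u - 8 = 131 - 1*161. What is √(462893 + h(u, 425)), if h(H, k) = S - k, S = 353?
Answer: √462821 ≈ 680.31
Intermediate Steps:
u = -22 (u = 8 + (131 - 1*161) = 8 + (131 - 161) = 8 - 30 = -22)
h(H, k) = 353 - k
√(462893 + h(u, 425)) = √(462893 + (353 - 1*425)) = √(462893 + (353 - 425)) = √(462893 - 72) = √462821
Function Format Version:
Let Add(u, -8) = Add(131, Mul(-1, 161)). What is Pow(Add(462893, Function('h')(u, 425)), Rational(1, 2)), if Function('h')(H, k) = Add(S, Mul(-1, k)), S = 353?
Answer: Pow(462821, Rational(1, 2)) ≈ 680.31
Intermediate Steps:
u = -22 (u = Add(8, Add(131, Mul(-1, 161))) = Add(8, Add(131, -161)) = Add(8, -30) = -22)
Function('h')(H, k) = Add(353, Mul(-1, k))
Pow(Add(462893, Function('h')(u, 425)), Rational(1, 2)) = Pow(Add(462893, Add(353, Mul(-1, 425))), Rational(1, 2)) = Pow(Add(462893, Add(353, -425)), Rational(1, 2)) = Pow(Add(462893, -72), Rational(1, 2)) = Pow(462821, Rational(1, 2))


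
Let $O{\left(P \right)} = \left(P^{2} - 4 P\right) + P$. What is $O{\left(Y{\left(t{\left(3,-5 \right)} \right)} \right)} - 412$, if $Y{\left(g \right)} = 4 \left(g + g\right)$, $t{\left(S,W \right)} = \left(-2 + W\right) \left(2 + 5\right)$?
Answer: $154428$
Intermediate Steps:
$t{\left(S,W \right)} = -14 + 7 W$ ($t{\left(S,W \right)} = \left(-2 + W\right) 7 = -14 + 7 W$)
$Y{\left(g \right)} = 8 g$ ($Y{\left(g \right)} = 4 \cdot 2 g = 8 g$)
$O{\left(P \right)} = P^{2} - 3 P$
$O{\left(Y{\left(t{\left(3,-5 \right)} \right)} \right)} - 412 = 8 \left(-14 + 7 \left(-5\right)\right) \left(-3 + 8 \left(-14 + 7 \left(-5\right)\right)\right) - 412 = 8 \left(-14 - 35\right) \left(-3 + 8 \left(-14 - 35\right)\right) - 412 = 8 \left(-49\right) \left(-3 + 8 \left(-49\right)\right) - 412 = - 392 \left(-3 - 392\right) - 412 = \left(-392\right) \left(-395\right) - 412 = 154840 - 412 = 154428$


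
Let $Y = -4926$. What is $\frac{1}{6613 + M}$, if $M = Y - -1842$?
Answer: $\frac{1}{3529} \approx 0.00028337$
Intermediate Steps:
$M = -3084$ ($M = -4926 - -1842 = -4926 + 1842 = -3084$)
$\frac{1}{6613 + M} = \frac{1}{6613 - 3084} = \frac{1}{3529}$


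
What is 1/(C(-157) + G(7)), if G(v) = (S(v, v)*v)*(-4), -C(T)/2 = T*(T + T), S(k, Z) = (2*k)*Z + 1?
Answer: -1/101368 ≈ -9.8650e-6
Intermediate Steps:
S(k, Z) = 1 + 2*Z*k (S(k, Z) = 2*Z*k + 1 = 1 + 2*Z*k)
C(T) = -4*T**2 (C(T) = -2*T*(T + T) = -2*T*2*T = -4*T**2)
G(v) = -4*v*(1 + 2*v**2) (G(v) = ((1 + 2*v*v)*v)*(-4) = ((1 + 2*v**2)*v)*(-4) = (v*(1 + 2*v**2))*(-4) = -4*v*(1 + 2*v**2))
1/(C(-157) + G(7)) = 1/(-4*(-157)**2 + (-8*7**3 - 4*7)) = 1/(-4*24649 + (-8*343 - 28)) = 1/(-98596 + (-2744 - 28)) = 1/(-98596 - 2772) = 1/(-101368) = -1/101368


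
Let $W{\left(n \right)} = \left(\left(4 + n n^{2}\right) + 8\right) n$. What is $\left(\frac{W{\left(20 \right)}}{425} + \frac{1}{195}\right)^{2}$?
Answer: $\frac{1562222512321}{10989225} \approx 1.4216 \cdot 10^{5}$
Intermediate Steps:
$W{\left(n \right)} = n \left(12 + n^{3}\right)$ ($W{\left(n \right)} = \left(\left(4 + n^{3}\right) + 8\right) n = \left(12 + n^{3}\right) n = n \left(12 + n^{3}\right)$)
$\left(\frac{W{\left(20 \right)}}{425} + \frac{1}{195}\right)^{2} = \left(\frac{20 \left(12 + 20^{3}\right)}{425} + \frac{1}{195}\right)^{2} = \left(20 \left(12 + 8000\right) \frac{1}{425} + \frac{1}{195}\right)^{2} = \left(20 \cdot 8012 \cdot \frac{1}{425} + \frac{1}{195}\right)^{2} = \left(160240 \cdot \frac{1}{425} + \frac{1}{195}\right)^{2} = \left(\frac{32048}{85} + \frac{1}{195}\right)^{2} = \left(\frac{1249889}{3315}\right)^{2} = \frac{1562222512321}{10989225}$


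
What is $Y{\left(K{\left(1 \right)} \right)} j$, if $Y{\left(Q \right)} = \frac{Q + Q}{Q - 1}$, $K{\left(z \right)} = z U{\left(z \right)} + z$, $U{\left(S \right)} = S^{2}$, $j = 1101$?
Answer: $4404$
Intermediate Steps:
$K{\left(z \right)} = z + z^{3}$ ($K{\left(z \right)} = z z^{2} + z = z^{3} + z = z + z^{3}$)
$Y{\left(Q \right)} = \frac{2 Q}{-1 + Q}$
$Y{\left(K{\left(1 \right)} \right)} j = \frac{2 \left(1 + 1^{3}\right)}{-1 + \left(1 + 1^{3}\right)} 1101 = \frac{2 \left(1 + 1\right)}{-1 + \left(1 + 1\right)} 1101 = 2 \cdot 2 \frac{1}{-1 + 2} \cdot 1101 = 2 \cdot 2 \cdot 1^{-1} \cdot 1101 = 2 \cdot 2 \cdot 1 \cdot 1101 = 4 \cdot 1101 = 4404$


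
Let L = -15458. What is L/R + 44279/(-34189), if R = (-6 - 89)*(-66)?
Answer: -403061446/107182515 ≈ -3.7605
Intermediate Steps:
R = 6270 (R = -95*(-66) = 6270)
L/R + 44279/(-34189) = -15458/6270 + 44279/(-34189) = -15458*1/6270 + 44279*(-1/34189) = -7729/3135 - 44279/34189 = -403061446/107182515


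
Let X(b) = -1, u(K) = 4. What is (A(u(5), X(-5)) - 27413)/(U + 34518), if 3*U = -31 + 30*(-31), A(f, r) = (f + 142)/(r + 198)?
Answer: -16200645/20210821 ≈ -0.80158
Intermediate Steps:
A(f, r) = (142 + f)/(198 + r)
U = -961/3 (U = (-31 + 30*(-31))/3 = (-31 - 930)/3 = (1/3)*(-961) = -961/3 ≈ -320.33)
(A(u(5), X(-5)) - 27413)/(U + 34518) = ((142 + 4)/(198 - 1) - 27413)/(-961/3 + 34518) = (146/197 - 27413)/(102593/3) = ((1/197)*146 - 27413)*(3/102593) = (146/197 - 27413)*(3/102593) = -5400215/197*3/102593 = -16200645/20210821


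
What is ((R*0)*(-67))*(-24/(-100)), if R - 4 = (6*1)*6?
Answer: 0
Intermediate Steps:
R = 40 (R = 4 + (6*1)*6 = 4 + 6*6 = 4 + 36 = 40)
((R*0)*(-67))*(-24/(-100)) = ((40*0)*(-67))*(-24/(-100)) = (0*(-67))*(-24*(-1/100)) = 0*(6/25) = 0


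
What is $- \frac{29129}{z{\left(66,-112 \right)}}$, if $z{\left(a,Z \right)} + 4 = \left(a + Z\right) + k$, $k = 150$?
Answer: $- \frac{29129}{100} \approx -291.29$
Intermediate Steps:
$z{\left(a,Z \right)} = 146 + Z + a$ ($z{\left(a,Z \right)} = -4 + \left(\left(a + Z\right) + 150\right) = -4 + \left(\left(Z + a\right) + 150\right) = -4 + \left(150 + Z + a\right) = 146 + Z + a$)
$- \frac{29129}{z{\left(66,-112 \right)}} = - \frac{29129}{146 - 112 + 66} = - \frac{29129}{100}$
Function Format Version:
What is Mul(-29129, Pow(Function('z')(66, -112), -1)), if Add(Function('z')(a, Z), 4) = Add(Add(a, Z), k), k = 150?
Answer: Rational(-29129, 100) ≈ -291.29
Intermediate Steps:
Function('z')(a, Z) = Add(146, Z, a) (Function('z')(a, Z) = Add(-4, Add(Add(a, Z), 150)) = Add(-4, Add(Add(Z, a), 150)) = Add(-4, Add(150, Z, a)) = Add(146, Z, a))
Mul(-29129, Pow(Function('z')(66, -112), -1)) = Mul(-29129, Pow(Add(146, -112, 66), -1)) = Mul(-29129, Pow(100, -1)) = Mul(-29129, Rational(1, 100)) = Rational(-29129, 100)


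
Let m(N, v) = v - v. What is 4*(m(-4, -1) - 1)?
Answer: -4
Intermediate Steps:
m(N, v) = 0
4*(m(-4, -1) - 1) = 4*(0 - 1) = 4*(-1) = -4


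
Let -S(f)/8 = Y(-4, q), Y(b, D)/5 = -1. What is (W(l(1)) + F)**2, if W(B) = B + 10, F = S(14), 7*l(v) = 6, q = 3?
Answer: 126736/49 ≈ 2586.4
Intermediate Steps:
l(v) = 6/7 (l(v) = (1/7)*6 = 6/7)
Y(b, D) = -5 (Y(b, D) = 5*(-1) = -5)
S(f) = 40 (S(f) = -8*(-5) = 40)
F = 40
W(B) = 10 + B
(W(l(1)) + F)**2 = ((10 + 6/7) + 40)**2 = (76/7 + 40)**2 = (356/7)**2 = 126736/49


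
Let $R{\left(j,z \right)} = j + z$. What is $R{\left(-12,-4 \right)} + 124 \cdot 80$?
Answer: $9904$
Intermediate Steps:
$R{\left(-12,-4 \right)} + 124 \cdot 80 = \left(-12 - 4\right) + 124 \cdot 80 = -16 + 9920 = 9904$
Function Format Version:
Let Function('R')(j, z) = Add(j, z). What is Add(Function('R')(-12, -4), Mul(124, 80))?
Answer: 9904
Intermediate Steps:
Add(Function('R')(-12, -4), Mul(124, 80)) = Add(Add(-12, -4), Mul(124, 80)) = Add(-16, 9920) = 9904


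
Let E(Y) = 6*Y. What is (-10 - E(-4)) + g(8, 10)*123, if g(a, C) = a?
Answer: 998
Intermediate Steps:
(-10 - E(-4)) + g(8, 10)*123 = (-10 - 6*(-4)) + 8*123 = (-10 - 1*(-24)) + 984 = (-10 + 24) + 984 = 14 + 984 = 998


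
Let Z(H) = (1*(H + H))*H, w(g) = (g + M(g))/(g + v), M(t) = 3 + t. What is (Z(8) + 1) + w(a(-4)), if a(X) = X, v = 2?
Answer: 263/2 ≈ 131.50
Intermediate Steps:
w(g) = (3 + 2*g)/(2 + g) (w(g) = (g + (3 + g))/(g + 2) = (3 + 2*g)/(2 + g))
Z(H) = 2*H² (Z(H) = (1*(2*H))*H = (2*H)*H = 2*H²)
(Z(8) + 1) + w(a(-4)) = (2*8² + 1) + (3 + 2*(-4))/(2 - 4) = (2*64 + 1) + (3 - 8)/(-2) = (128 + 1) - ½*(-5) = 129 + 5/2 = 263/2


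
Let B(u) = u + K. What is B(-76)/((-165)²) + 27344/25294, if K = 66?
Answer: 74418746/68862915 ≈ 1.0807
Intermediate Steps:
B(u) = 66 + u (B(u) = u + 66 = 66 + u)
B(-76)/((-165)²) + 27344/25294 = (66 - 76)/((-165)²) + 27344/25294 = -10/27225 + 27344*(1/25294) = -10*1/27225 + 13672/12647 = -2/5445 + 13672/12647 = 74418746/68862915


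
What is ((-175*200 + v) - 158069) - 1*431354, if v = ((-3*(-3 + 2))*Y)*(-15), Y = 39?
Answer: -626178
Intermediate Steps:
v = -1755 (v = (-3*(-3 + 2)*39)*(-15) = (-3*(-1)*39)*(-15) = (3*39)*(-15) = 117*(-15) = -1755)
((-175*200 + v) - 158069) - 1*431354 = ((-175*200 - 1755) - 158069) - 1*431354 = ((-35000 - 1755) - 158069) - 431354 = (-36755 - 158069) - 431354 = -194824 - 431354 = -626178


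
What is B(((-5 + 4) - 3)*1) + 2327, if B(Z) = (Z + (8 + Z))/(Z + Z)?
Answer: 2327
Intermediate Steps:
B(Z) = (8 + 2*Z)/(2*Z) (B(Z) = (8 + 2*Z)/((2*Z)) = (8 + 2*Z)*(1/(2*Z)) = (8 + 2*Z)/(2*Z))
B(((-5 + 4) - 3)*1) + 2327 = (4 + ((-5 + 4) - 3)*1)/((((-5 + 4) - 3)*1)) + 2327 = (4 + (-1 - 3)*1)/(((-1 - 3)*1)) + 2327 = (4 - 4*1)/((-4*1)) + 2327 = (4 - 4)/(-4) + 2327 = -¼*0 + 2327 = 0 + 2327 = 2327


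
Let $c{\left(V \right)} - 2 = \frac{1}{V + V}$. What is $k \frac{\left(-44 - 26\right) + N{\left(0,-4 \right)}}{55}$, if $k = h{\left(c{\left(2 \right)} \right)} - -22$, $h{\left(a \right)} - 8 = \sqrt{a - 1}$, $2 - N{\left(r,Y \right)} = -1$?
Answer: $- \frac{402}{11} - \frac{67 \sqrt{5}}{110} \approx -37.907$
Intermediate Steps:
$c{\left(V \right)} = 2 + \frac{1}{2 V}$ ($c{\left(V \right)} = 2 + \frac{1}{V + V} = 2 + \frac{1}{2 V}$)
$N{\left(r,Y \right)} = 3$ ($N{\left(r,Y \right)} = 2 - -1 = 2 + 1 = 3$)
$h{\left(a \right)} = 8 + \sqrt{-1 + a}$ ($h{\left(a \right)} = 8 + \sqrt{a - 1} = 8 + \sqrt{-1 + a}$)
$k = 30 + \frac{\sqrt{5}}{2}$ ($k = \left(8 + \sqrt{-1 + \left(2 + \frac{1}{2 \cdot 2}\right)}\right) - -22 = \left(8 + \sqrt{-1 + \left(2 + \frac{1}{2} \cdot \frac{1}{2}\right)}\right) + 22 = \left(8 + \sqrt{-1 + \left(2 + \frac{1}{4}\right)}\right) + 22 = \left(8 + \sqrt{-1 + \frac{9}{4}}\right) + 22 = \left(8 + \sqrt{\frac{5}{4}}\right) + 22 = \left(8 + \frac{\sqrt{5}}{2}\right) + 22 = 30 + \frac{\sqrt{5}}{2} \approx 31.118$)
$k \frac{\left(-44 - 26\right) + N{\left(0,-4 \right)}}{55} = \left(30 + \frac{\sqrt{5}}{2}\right) \frac{\left(-44 - 26\right) + 3}{55} = \left(30 + \frac{\sqrt{5}}{2}\right) \left(-70 + 3\right) \frac{1}{55} = \left(30 + \frac{\sqrt{5}}{2}\right) \left(\left(-67\right) \frac{1}{55}\right) = \left(30 + \frac{\sqrt{5}}{2}\right) \left(- \frac{67}{55}\right) = - \frac{402}{11} - \frac{67 \sqrt{5}}{110}$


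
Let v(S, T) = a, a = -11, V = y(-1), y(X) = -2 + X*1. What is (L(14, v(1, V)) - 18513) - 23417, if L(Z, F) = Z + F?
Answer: -41927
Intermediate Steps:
y(X) = -2 + X
V = -3 (V = -2 - 1 = -3)
v(S, T) = -11
L(Z, F) = F + Z
(L(14, v(1, V)) - 18513) - 23417 = ((-11 + 14) - 18513) - 23417 = (3 - 18513) - 23417 = -18510 - 23417 = -41927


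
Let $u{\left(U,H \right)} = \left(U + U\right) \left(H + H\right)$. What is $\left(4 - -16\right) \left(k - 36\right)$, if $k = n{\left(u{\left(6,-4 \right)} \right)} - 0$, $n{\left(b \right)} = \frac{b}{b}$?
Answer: $-700$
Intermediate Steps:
$u{\left(U,H \right)} = 4 H U$ ($u{\left(U,H \right)} = 2 U 2 H = 4 H U$)
$n{\left(b \right)} = 1$
$k = 1$ ($k = 1 - 0 = 1 + 0 = 1$)
$\left(4 - -16\right) \left(k - 36\right) = \left(4 - -16\right) \left(1 - 36\right) = \left(4 + 16\right) \left(-35\right) = 20 \left(-35\right) = -700$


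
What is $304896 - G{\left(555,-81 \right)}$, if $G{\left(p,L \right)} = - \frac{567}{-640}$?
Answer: $\frac{195132873}{640} \approx 3.049 \cdot 10^{5}$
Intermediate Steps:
$G{\left(p,L \right)} = \frac{567}{640}$ ($G{\left(p,L \right)} = \left(-567\right) \left(- \frac{1}{640}\right) = \frac{567}{640}$)
$304896 - G{\left(555,-81 \right)} = 304896 - \frac{567}{640} = \frac{195132873}{640}$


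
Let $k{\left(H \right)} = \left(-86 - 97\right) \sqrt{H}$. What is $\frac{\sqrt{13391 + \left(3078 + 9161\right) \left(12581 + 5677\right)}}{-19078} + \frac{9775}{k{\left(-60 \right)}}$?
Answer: $- \frac{\sqrt{223473053}}{19078} + \frac{1955 i \sqrt{15}}{1098} \approx -0.78357 + 6.8959 i$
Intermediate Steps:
$k{\left(H \right)} = - 183 \sqrt{H}$ ($k{\left(H \right)} = \left(-86 - 97\right) \sqrt{H} = - 183 \sqrt{H}$)
$\frac{\sqrt{13391 + \left(3078 + 9161\right) \left(12581 + 5677\right)}}{-19078} + \frac{9775}{k{\left(-60 \right)}} = \frac{\sqrt{13391 + \left(3078 + 9161\right) \left(12581 + 5677\right)}}{-19078} + \frac{9775}{\left(-183\right) \sqrt{-60}} = \sqrt{13391 + 12239 \cdot 18258} \left(- \frac{1}{19078}\right) + \frac{9775}{\left(-183\right) 2 i \sqrt{15}} = \sqrt{13391 + 223459662} \left(- \frac{1}{19078}\right) + \frac{9775}{\left(-366\right) i \sqrt{15}} = \sqrt{223473053} \left(- \frac{1}{19078}\right) + 9775 \frac{i \sqrt{15}}{5490} = - \frac{\sqrt{223473053}}{19078} + \frac{1955 i \sqrt{15}}{1098}$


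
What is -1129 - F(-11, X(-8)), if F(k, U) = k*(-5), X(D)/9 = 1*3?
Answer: -1184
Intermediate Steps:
X(D) = 27 (X(D) = 9*(1*3) = 9*3 = 27)
F(k, U) = -5*k
-1129 - F(-11, X(-8)) = -1129 - (-5)*(-11) = -1129 - 1*55 = -1129 - 55 = -1184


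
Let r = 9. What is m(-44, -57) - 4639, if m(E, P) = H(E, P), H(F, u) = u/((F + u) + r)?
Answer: -426731/92 ≈ -4638.4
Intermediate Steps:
H(F, u) = u/(9 + F + u) (H(F, u) = u/((F + u) + 9) = u/(9 + F + u))
m(E, P) = P/(9 + E + P)
m(-44, -57) - 4639 = -57/(9 - 44 - 57) - 4639 = -57/(-92) - 4639 = -57*(-1/92) - 4639 = 57/92 - 4639 = -426731/92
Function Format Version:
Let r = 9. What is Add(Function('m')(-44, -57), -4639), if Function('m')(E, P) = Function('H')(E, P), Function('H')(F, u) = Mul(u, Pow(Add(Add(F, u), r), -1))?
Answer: Rational(-426731, 92) ≈ -4638.4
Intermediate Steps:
Function('H')(F, u) = Mul(u, Pow(Add(9, F, u), -1)) (Function('H')(F, u) = Mul(u, Pow(Add(Add(F, u), 9), -1)) = Mul(u, Pow(Add(9, F, u), -1)))
Function('m')(E, P) = Mul(P, Pow(Add(9, E, P), -1))
Add(Function('m')(-44, -57), -4639) = Add(Mul(-57, Pow(Add(9, -44, -57), -1)), -4639) = Add(Mul(-57, Pow(-92, -1)), -4639) = Add(Mul(-57, Rational(-1, 92)), -4639) = Add(Rational(57, 92), -4639) = Rational(-426731, 92)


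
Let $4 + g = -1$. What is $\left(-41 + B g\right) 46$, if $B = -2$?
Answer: $-1426$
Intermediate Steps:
$g = -5$ ($g = -4 - 1 = -5$)
$\left(-41 + B g\right) 46 = \left(-41 - -10\right) 46 = \left(-41 + 10\right) 46 = \left(-31\right) 46 = -1426$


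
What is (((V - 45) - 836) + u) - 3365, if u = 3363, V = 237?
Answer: -646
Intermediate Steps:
(((V - 45) - 836) + u) - 3365 = (((237 - 45) - 836) + 3363) - 3365 = ((192 - 836) + 3363) - 3365 = (-644 + 3363) - 3365 = 2719 - 3365 = -646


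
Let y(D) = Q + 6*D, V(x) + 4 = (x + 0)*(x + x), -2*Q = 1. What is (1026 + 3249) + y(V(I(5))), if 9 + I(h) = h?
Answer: 8885/2 ≈ 4442.5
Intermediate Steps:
Q = -1/2 (Q = -1/2*1 = -1/2 ≈ -0.50000)
I(h) = -9 + h
V(x) = -4 + 2*x**2 (V(x) = -4 + (x + 0)*(x + x) = -4 + x*(2*x) = -4 + 2*x**2)
y(D) = -1/2 + 6*D
(1026 + 3249) + y(V(I(5))) = (1026 + 3249) + (-1/2 + 6*(-4 + 2*(-9 + 5)**2)) = 4275 + (-1/2 + 6*(-4 + 2*(-4)**2)) = 4275 + (-1/2 + 6*(-4 + 2*16)) = 4275 + (-1/2 + 6*(-4 + 32)) = 4275 + (-1/2 + 6*28) = 4275 + (-1/2 + 168) = 4275 + 335/2 = 8885/2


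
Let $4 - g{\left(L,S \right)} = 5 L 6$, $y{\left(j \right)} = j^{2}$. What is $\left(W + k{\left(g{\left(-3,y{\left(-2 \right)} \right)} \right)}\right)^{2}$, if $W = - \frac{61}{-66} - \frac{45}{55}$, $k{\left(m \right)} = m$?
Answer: $\frac{38576521}{4356} \approx 8856.0$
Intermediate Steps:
$g{\left(L,S \right)} = 4 - 30 L$ ($g{\left(L,S \right)} = 4 - 5 L 6 = 4 - 30 L$)
$W = \frac{7}{66}$ ($W = \left(-61\right) \left(- \frac{1}{66}\right) - \frac{9}{11} = \frac{61}{66} - \frac{9}{11} = \frac{7}{66} \approx 0.10606$)
$\left(W + k{\left(g{\left(-3,y{\left(-2 \right)} \right)} \right)}\right)^{2} = \left(\frac{7}{66} + \left(4 - -90\right)\right)^{2} = \left(\frac{7}{66} + \left(4 + 90\right)\right)^{2} = \left(\frac{7}{66} + 94\right)^{2} = \left(\frac{6211}{66}\right)^{2} = \frac{38576521}{4356}$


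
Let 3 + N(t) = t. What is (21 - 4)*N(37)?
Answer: 578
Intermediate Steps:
N(t) = -3 + t
(21 - 4)*N(37) = (21 - 4)*(-3 + 37) = 17*34 = 578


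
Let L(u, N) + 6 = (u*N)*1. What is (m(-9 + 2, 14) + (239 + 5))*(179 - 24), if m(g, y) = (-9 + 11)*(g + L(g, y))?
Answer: 3410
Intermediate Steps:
L(u, N) = -6 + N*u (L(u, N) = -6 + (u*N)*1 = -6 + (N*u)*1 = -6 + N*u)
m(g, y) = -12 + 2*g + 2*g*y (m(g, y) = (-9 + 11)*(g + (-6 + y*g)) = 2*(g + (-6 + g*y)) = 2*(-6 + g + g*y) = -12 + 2*g + 2*g*y)
(m(-9 + 2, 14) + (239 + 5))*(179 - 24) = ((-12 + 2*(-9 + 2) + 2*(-9 + 2)*14) + (239 + 5))*(179 - 24) = ((-12 + 2*(-7) + 2*(-7)*14) + 244)*155 = ((-12 - 14 - 196) + 244)*155 = (-222 + 244)*155 = 22*155 = 3410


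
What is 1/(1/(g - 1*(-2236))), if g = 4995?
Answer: 7231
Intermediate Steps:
1/(1/(g - 1*(-2236))) = 1/(1/(4995 - 1*(-2236))) = 1/(1/(4995 + 2236)) = 1/(1/7231) = 7231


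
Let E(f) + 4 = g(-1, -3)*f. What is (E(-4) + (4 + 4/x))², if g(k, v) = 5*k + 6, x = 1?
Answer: 0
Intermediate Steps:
g(k, v) = 6 + 5*k
E(f) = -4 + f (E(f) = -4 + (6 + 5*(-1))*f = -4 + (6 - 5)*f = -4 + 1*f = -4 + f)
(E(-4) + (4 + 4/x))² = ((-4 - 4) + (4 + 4/1))² = (-8 + (4 + 4*1))² = (-8 + (4 + 4))² = (-8 + 8)² = 0² = 0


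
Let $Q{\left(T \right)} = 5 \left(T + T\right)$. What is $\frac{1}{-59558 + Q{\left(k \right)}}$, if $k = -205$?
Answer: $- \frac{1}{61608} \approx -1.6232 \cdot 10^{-5}$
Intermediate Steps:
$Q{\left(T \right)} = 10 T$ ($Q{\left(T \right)} = 5 \cdot 2 T = 10 T$)
$\frac{1}{-59558 + Q{\left(k \right)}} = \frac{1}{-59558 + 10 \left(-205\right)} = \frac{1}{-59558 - 2050} = \frac{1}{-61608} = - \frac{1}{61608}$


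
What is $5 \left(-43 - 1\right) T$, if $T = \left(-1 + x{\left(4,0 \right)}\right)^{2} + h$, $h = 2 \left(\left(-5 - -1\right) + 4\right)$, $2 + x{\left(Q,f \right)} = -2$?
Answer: $-5500$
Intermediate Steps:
$x{\left(Q,f \right)} = -4$ ($x{\left(Q,f \right)} = -2 - 2 = -4$)
$h = 0$ ($h = 2 \left(\left(-5 + 1\right) + 4\right) = 2 \left(-4 + 4\right) = 2 \cdot 0 = 0$)
$T = 25$ ($T = \left(-1 - 4\right)^{2} + 0 = \left(-5\right)^{2} + 0 = 25 + 0 = 25$)
$5 \left(-43 - 1\right) T = 5 \left(-43 - 1\right) 25 = 5 \left(-44\right) 25 = \left(-220\right) 25 = -5500$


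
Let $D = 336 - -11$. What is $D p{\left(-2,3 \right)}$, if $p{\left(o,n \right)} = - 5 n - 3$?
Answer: $-6246$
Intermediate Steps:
$p{\left(o,n \right)} = -3 - 5 n$
$D = 347$ ($D = 336 + 11 = 347$)
$D p{\left(-2,3 \right)} = 347 \left(-3 - 15\right) = 347 \left(-18\right) = -6246$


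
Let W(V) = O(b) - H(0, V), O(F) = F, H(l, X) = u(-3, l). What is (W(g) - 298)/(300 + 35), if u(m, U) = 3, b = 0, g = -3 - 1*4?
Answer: -301/335 ≈ -0.89851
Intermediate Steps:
g = -7 (g = -3 - 4 = -7)
H(l, X) = 3
W(V) = -3 (W(V) = 0 - 1*3 = 0 - 3 = -3)
(W(g) - 298)/(300 + 35) = (-3 - 298)/(300 + 35) = -301/335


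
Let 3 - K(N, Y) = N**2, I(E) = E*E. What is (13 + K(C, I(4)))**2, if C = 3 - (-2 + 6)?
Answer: 225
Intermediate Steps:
I(E) = E**2
C = -1 (C = 3 - 1*4 = 3 - 4 = -1)
K(N, Y) = 3 - N**2
(13 + K(C, I(4)))**2 = (13 + (3 - 1*(-1)**2))**2 = (13 + (3 - 1*1))**2 = (13 + (3 - 1))**2 = (13 + 2)**2 = 15**2 = 225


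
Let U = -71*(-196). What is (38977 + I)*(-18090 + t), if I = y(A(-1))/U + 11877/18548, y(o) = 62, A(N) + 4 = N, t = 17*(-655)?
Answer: -10500829073089675/9218356 ≈ -1.1391e+9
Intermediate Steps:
t = -11135
U = 13916
A(N) = -4 + N
I = 41607577/64528492 (I = 62/13916 + 11877/18548 = 62*(1/13916) + 11877*(1/18548) = 31/6958 + 11877/18548 = 41607577/64528492 ≈ 0.64479)
(38977 + I)*(-18090 + t) = (38977 + 41607577/64528492)*(-18090 - 11135) = (2515168640261/64528492)*(-29225) = -10500829073089675/9218356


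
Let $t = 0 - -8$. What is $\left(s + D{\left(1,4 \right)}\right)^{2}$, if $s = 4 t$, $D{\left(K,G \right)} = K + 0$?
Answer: $1089$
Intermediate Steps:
$D{\left(K,G \right)} = K$
$t = 8$ ($t = 0 + 8 = 8$)
$s = 32$ ($s = 4 \cdot 8 = 32$)
$\left(s + D{\left(1,4 \right)}\right)^{2} = \left(32 + 1\right)^{2} = 33^{2} = 1089$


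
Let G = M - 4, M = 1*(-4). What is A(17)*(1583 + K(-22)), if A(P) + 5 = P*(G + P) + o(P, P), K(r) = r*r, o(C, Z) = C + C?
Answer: 376194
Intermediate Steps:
o(C, Z) = 2*C
M = -4
K(r) = r²
G = -8 (G = -4 - 4 = -8)
A(P) = -5 + 2*P + P*(-8 + P) (A(P) = -5 + (P*(-8 + P) + 2*P) = -5 + (2*P + P*(-8 + P)) = -5 + 2*P + P*(-8 + P))
A(17)*(1583 + K(-22)) = (-5 + 17² - 6*17)*(1583 + (-22)²) = (-5 + 289 - 102)*(1583 + 484) = 182*2067 = 376194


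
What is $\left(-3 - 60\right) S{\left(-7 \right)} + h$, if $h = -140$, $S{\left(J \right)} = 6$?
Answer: $-518$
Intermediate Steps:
$\left(-3 - 60\right) S{\left(-7 \right)} + h = \left(-3 - 60\right) 6 - 140 = \left(-63\right) 6 - 140 = -378 - 140 = -518$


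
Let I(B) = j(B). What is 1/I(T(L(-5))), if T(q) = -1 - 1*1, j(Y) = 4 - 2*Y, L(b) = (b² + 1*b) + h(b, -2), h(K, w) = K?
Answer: ⅛ ≈ 0.12500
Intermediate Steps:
L(b) = b² + 2*b (L(b) = (b² + 1*b) + b = (b² + b) + b = (b + b²) + b = b² + 2*b)
T(q) = -2 (T(q) = -1 - 1 = -2)
I(B) = 4 - 2*B
1/I(T(L(-5))) = 1/(4 - 2*(-2)) = 1/(4 + 4) = 1/8 = ⅛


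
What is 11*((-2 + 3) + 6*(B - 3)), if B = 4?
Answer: 77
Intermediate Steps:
11*((-2 + 3) + 6*(B - 3)) = 11*((-2 + 3) + 6*(4 - 3)) = 11*(1 + 6*1) = 11*(1 + 6) = 11*7 = 77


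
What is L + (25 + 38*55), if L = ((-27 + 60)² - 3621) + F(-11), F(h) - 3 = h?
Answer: -425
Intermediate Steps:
F(h) = 3 + h
L = -2540 (L = ((-27 + 60)² - 3621) + (3 - 11) = (33² - 3621) - 8 = (1089 - 3621) - 8 = -2532 - 8 = -2540)
L + (25 + 38*55) = -2540 + (25 + 38*55) = -2540 + (25 + 2090) = -2540 + 2115 = -425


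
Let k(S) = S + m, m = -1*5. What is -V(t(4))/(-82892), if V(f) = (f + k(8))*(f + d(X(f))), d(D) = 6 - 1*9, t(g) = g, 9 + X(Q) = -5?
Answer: 7/82892 ≈ 8.4447e-5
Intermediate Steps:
m = -5
X(Q) = -14 (X(Q) = -9 - 5 = -14)
d(D) = -3 (d(D) = 6 - 9 = -3)
k(S) = -5 + S (k(S) = S - 5 = -5 + S)
V(f) = (-3 + f)*(3 + f) (V(f) = (f + (-5 + 8))*(f - 3) = (f + 3)*(-3 + f) = (3 + f)*(-3 + f) = (-3 + f)*(3 + f))
-V(t(4))/(-82892) = -(-9 + 4²)/(-82892) = -(-9 + 16)*(-1)/82892 = -7*(-1)/82892 = -1*(-7/82892) = 7/82892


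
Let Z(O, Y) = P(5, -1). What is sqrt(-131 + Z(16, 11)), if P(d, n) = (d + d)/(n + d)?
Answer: I*sqrt(514)/2 ≈ 11.336*I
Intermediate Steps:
P(d, n) = 2*d/(d + n) (P(d, n) = (2*d)/(d + n) = 2*d/(d + n))
Z(O, Y) = 5/2 (Z(O, Y) = 2*5/(5 - 1) = 2*5/4 = 2*5*(1/4) = 5/2)
sqrt(-131 + Z(16, 11)) = sqrt(-131 + 5/2) = sqrt(-257/2) = I*sqrt(514)/2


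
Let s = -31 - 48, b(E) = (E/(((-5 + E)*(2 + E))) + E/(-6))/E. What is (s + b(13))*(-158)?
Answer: 750421/60 ≈ 12507.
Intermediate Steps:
b(E) = (-E/6 + E/((-5 + E)*(2 + E)))/E (b(E) = (E*(1/((-5 + E)*(2 + E))) + E*(-1/6))/E = (E/((-5 + E)*(2 + E)) - E/6)/E = (-E/6 + E/((-5 + E)*(2 + E)))/E)
s = -79
(s + b(13))*(-158) = (-79 + (-16 + 13**2 - 3*13)/(6*(10 - 1*13**2 + 3*13)))*(-158) = (-79 + (-16 + 169 - 39)/(6*(10 - 1*169 + 39)))*(-158) = (-79 + (1/6)*114/(10 - 169 + 39))*(-158) = (-79 + (1/6)*114/(-120))*(-158) = (-79 + (1/6)*(-1/120)*114)*(-158) = (-79 - 19/120)*(-158) = -9499/120*(-158) = 750421/60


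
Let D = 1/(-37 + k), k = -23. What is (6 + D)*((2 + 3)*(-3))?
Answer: -359/4 ≈ -89.750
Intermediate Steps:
D = -1/60 (D = 1/(-37 - 23) = 1/(-60) = -1/60 ≈ -0.016667)
(6 + D)*((2 + 3)*(-3)) = (6 - 1/60)*((2 + 3)*(-3)) = 359*(5*(-3))/60 = (359/60)*(-15) = -359/4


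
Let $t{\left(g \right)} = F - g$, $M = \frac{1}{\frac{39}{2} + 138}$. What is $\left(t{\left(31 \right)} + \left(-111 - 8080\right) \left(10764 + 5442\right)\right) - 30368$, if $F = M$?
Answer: $- \frac{41823729673}{315} \approx -1.3277 \cdot 10^{8}$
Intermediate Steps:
$M = \frac{2}{315}$ ($M = \frac{1}{39 \cdot \frac{1}{2} + 138} = \frac{1}{\frac{39}{2} + 138} = \frac{1}{\frac{315}{2}} = \frac{2}{315} \approx 0.0063492$)
$F = \frac{2}{315} \approx 0.0063492$
$t{\left(g \right)} = \frac{2}{315} - g$
$\left(t{\left(31 \right)} + \left(-111 - 8080\right) \left(10764 + 5442\right)\right) - 30368 = \left(\left(\frac{2}{315} - 31\right) + \left(-111 - 8080\right) \left(10764 + 5442\right)\right) - 30368 = \left(\left(\frac{2}{315} - 31\right) - 132743346\right) - 30368 = \left(- \frac{9763}{315} - 132743346\right) - 30368 = - \frac{41814163753}{315} - 30368 = - \frac{41823729673}{315}$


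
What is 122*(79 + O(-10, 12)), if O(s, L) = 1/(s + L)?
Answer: 9699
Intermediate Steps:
O(s, L) = 1/(L + s)
122*(79 + O(-10, 12)) = 122*(79 + 1/(12 - 10)) = 122*(79 + 1/2) = 122*(79 + ½) = 122*(159/2) = 9699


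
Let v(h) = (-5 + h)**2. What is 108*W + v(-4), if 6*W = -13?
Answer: -153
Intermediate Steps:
W = -13/6 (W = (1/6)*(-13) = -13/6 ≈ -2.1667)
108*W + v(-4) = 108*(-13/6) + (-5 - 4)**2 = -234 + (-9)**2 = -234 + 81 = -153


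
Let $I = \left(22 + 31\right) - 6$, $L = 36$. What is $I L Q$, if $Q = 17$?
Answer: $28764$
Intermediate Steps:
$I = 47$ ($I = 53 - 6 = 47$)
$I L Q = 47 \cdot 36 \cdot 17 = 1692 \cdot 17 = 28764$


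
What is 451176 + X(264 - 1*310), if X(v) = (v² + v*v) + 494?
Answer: 455902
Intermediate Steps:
X(v) = 494 + 2*v² (X(v) = (v² + v²) + 494 = 2*v² + 494 = 494 + 2*v²)
451176 + X(264 - 1*310) = 451176 + (494 + 2*(264 - 1*310)²) = 451176 + (494 + 2*(264 - 310)²) = 451176 + (494 + 2*(-46)²) = 451176 + (494 + 2*2116) = 451176 + (494 + 4232) = 451176 + 4726 = 455902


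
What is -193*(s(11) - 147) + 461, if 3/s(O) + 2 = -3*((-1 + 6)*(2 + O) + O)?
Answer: 6631939/230 ≈ 28835.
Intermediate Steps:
s(O) = 3/(-32 - 18*O) (s(O) = 3/(-2 - 3*((-1 + 6)*(2 + O) + O)) = 3/(-2 - 3*(5*(2 + O) + O)) = 3/(-2 - 3*((10 + 5*O) + O)) = 3/(-2 - 3*(10 + 6*O)) = 3/(-2 + (-30 - 18*O)) = 3/(-32 - 18*O))
-193*(s(11) - 147) + 461 = -193*(-3/(32 + 18*11) - 147) + 461 = -193*(-3/(32 + 198) - 147) + 461 = -193*(-3/230 - 147) + 461 = -193*(-33813/230) + 461 = 6525909/230 + 461 = 6631939/230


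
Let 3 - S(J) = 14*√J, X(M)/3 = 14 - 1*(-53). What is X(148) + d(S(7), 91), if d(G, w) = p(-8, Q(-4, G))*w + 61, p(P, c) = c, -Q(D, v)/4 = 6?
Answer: -1922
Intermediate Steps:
Q(D, v) = -24 (Q(D, v) = -4*6 = -24)
X(M) = 201 (X(M) = 3*(14 - 1*(-53)) = 3*(14 + 53) = 3*67 = 201)
S(J) = 3 - 14*√J
d(G, w) = 61 - 24*w (d(G, w) = -24*w + 61 = 61 - 24*w)
X(148) + d(S(7), 91) = 201 + (61 - 24*91) = 201 + (61 - 2184) = 201 - 2123 = -1922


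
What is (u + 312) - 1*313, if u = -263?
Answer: -264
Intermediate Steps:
(u + 312) - 1*313 = (-263 + 312) - 1*313 = 49 - 313 = -264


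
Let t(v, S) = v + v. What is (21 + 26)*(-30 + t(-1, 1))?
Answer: -1504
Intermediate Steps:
t(v, S) = 2*v
(21 + 26)*(-30 + t(-1, 1)) = (21 + 26)*(-30 + 2*(-1)) = 47*(-30 - 2) = 47*(-32) = -1504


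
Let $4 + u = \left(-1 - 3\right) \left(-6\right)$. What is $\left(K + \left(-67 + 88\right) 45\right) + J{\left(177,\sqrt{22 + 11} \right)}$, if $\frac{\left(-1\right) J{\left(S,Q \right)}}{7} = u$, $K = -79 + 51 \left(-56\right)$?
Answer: $-2130$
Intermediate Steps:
$K = -2935$ ($K = -79 - 2856 = -2935$)
$u = 20$ ($u = -4 + \left(-1 - 3\right) \left(-6\right) = -4 - -24 = -4 + 24 = 20$)
$J{\left(S,Q \right)} = -140$ ($J{\left(S,Q \right)} = \left(-7\right) 20 = -140$)
$\left(K + \left(-67 + 88\right) 45\right) + J{\left(177,\sqrt{22 + 11} \right)} = \left(-2935 + \left(-67 + 88\right) 45\right) - 140 = \left(-2935 + 21 \cdot 45\right) - 140 = \left(-2935 + 945\right) - 140 = -1990 - 140 = -2130$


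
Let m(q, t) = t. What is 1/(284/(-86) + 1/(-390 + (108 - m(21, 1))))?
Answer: -12169/40229 ≈ -0.30249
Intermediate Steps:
1/(284/(-86) + 1/(-390 + (108 - m(21, 1)))) = 1/(284/(-86) + 1/(-390 + (108 - 1*1))) = 1/(284*(-1/86) + 1/(-390 + (108 - 1))) = 1/(-142/43 + 1/(-390 + 107)) = 1/(-142/43 + 1/(-283)) = 1/(-142/43 - 1/283) = 1/(-40229/12169) = -12169/40229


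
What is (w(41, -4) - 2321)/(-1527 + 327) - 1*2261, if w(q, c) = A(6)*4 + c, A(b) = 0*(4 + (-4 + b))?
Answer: -36145/16 ≈ -2259.1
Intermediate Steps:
A(b) = 0 (A(b) = 0*b = 0)
w(q, c) = c (w(q, c) = 0*4 + c = 0 + c = c)
(w(41, -4) - 2321)/(-1527 + 327) - 1*2261 = (-4 - 2321)/(-1527 + 327) - 1*2261 = -2325/(-1200) - 2261 = -2325*(-1/1200) - 2261 = 31/16 - 2261 = -36145/16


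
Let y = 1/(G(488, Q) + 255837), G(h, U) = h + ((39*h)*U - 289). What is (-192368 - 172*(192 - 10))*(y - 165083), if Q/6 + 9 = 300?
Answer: 309112140179998234/8371477 ≈ 3.6924e+10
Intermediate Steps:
Q = 1746 (Q = -54 + 6*300 = -54 + 1800 = 1746)
G(h, U) = -289 + h + 39*U*h (G(h, U) = h + (39*U*h - 289) = h + (-289 + 39*U*h) = -289 + h + 39*U*h)
y = 1/33485908 (y = 1/((-289 + 488 + 39*1746*488) + 255837) = 1/((-289 + 488 + 33229872) + 255837) = 1/(33230071 + 255837) = 1/33485908 ≈ 2.9863e-8)
(-192368 - 172*(192 - 10))*(y - 165083) = (-192368 - 172*(192 - 10))*(1/33485908 - 165083) = (-192368 - 172*182)*(-5527954150363/33485908) = (-192368 - 31304)*(-5527954150363/33485908) = -223672*(-5527954150363/33485908) = 309112140179998234/8371477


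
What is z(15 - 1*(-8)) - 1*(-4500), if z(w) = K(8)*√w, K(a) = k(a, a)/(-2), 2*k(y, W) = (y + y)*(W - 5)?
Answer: 4500 - 12*√23 ≈ 4442.5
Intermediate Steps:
k(y, W) = y*(-5 + W) (k(y, W) = ((y + y)*(W - 5))/2 = ((2*y)*(-5 + W))/2 = (2*y*(-5 + W))/2 = y*(-5 + W))
K(a) = -a*(-5 + a)/2 (K(a) = (a*(-5 + a))/(-2) = (a*(-5 + a))*(-½) = -a*(-5 + a)/2)
z(w) = -12*√w (z(w) = ((½)*8*(5 - 1*8))*√w = ((½)*8*(5 - 8))*√w = ((½)*8*(-3))*√w = -12*√w)
z(15 - 1*(-8)) - 1*(-4500) = -12*√(15 - 1*(-8)) - 1*(-4500) = -12*√(15 + 8) + 4500 = -12*√23 + 4500 = 4500 - 12*√23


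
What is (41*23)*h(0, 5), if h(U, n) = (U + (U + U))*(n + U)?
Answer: 0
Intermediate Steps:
h(U, n) = 3*U*(U + n) (h(U, n) = (U + 2*U)*(U + n) = (3*U)*(U + n) = 3*U*(U + n))
(41*23)*h(0, 5) = (41*23)*(3*0*(0 + 5)) = 943*(3*0*5) = 943*0 = 0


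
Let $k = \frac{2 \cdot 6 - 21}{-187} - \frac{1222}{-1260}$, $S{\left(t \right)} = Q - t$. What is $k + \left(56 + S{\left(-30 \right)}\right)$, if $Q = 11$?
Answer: $\frac{11547497}{117810} \approx 98.018$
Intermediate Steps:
$S{\left(t \right)} = 11 - t$
$k = \frac{119927}{117810}$ ($k = \left(12 - 21\right) \left(- \frac{1}{187}\right) - - \frac{611}{630} = \left(-9\right) \left(- \frac{1}{187}\right) + \frac{611}{630} = \frac{9}{187} + \frac{611}{630} = \frac{119927}{117810} \approx 1.018$)
$k + \left(56 + S{\left(-30 \right)}\right) = \frac{119927}{117810} + \left(56 + \left(11 - -30\right)\right) = \frac{119927}{117810} + \left(56 + \left(11 + 30\right)\right) = \frac{119927}{117810} + \left(56 + 41\right) = \frac{119927}{117810} + 97 = \frac{11547497}{117810}$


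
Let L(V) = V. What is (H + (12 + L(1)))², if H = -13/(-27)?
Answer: 132496/729 ≈ 181.75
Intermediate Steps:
H = 13/27 (H = -13*(-1/27) = 13/27 ≈ 0.48148)
(H + (12 + L(1)))² = (13/27 + (12 + 1))² = (13/27 + 13)² = (364/27)² = 132496/729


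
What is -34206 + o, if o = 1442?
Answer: -32764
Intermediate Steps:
-34206 + o = -34206 + 1442 = -32764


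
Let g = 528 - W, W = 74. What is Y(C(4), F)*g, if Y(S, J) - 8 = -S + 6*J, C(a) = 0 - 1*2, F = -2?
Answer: -908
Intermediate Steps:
C(a) = -2 (C(a) = 0 - 2 = -2)
g = 454 (g = 528 - 1*74 = 528 - 74 = 454)
Y(S, J) = 8 - S + 6*J (Y(S, J) = 8 + (-S + 6*J) = 8 - S + 6*J)
Y(C(4), F)*g = (8 - 1*(-2) + 6*(-2))*454 = (8 + 2 - 12)*454 = -2*454 = -908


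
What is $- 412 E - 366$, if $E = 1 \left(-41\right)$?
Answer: $16526$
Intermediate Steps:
$E = -41$
$- 412 E - 366 = \left(-412\right) \left(-41\right) - 366 = 16892 - 366 = 16526$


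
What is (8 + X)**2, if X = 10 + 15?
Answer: 1089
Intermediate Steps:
X = 25
(8 + X)**2 = (8 + 25)**2 = 33**2 = 1089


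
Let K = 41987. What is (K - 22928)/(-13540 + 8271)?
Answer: -19059/5269 ≈ -3.6172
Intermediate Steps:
(K - 22928)/(-13540 + 8271) = (41987 - 22928)/(-13540 + 8271) = 19059/(-5269) = 19059*(-1/5269) = -19059/5269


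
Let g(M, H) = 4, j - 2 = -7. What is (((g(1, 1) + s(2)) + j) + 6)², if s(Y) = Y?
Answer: 49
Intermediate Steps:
j = -5 (j = 2 - 7 = -5)
(((g(1, 1) + s(2)) + j) + 6)² = (((4 + 2) - 5) + 6)² = ((6 - 5) + 6)² = (1 + 6)² = 7² = 49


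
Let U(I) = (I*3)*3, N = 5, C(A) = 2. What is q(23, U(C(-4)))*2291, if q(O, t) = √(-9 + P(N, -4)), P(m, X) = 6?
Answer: 2291*I*√3 ≈ 3968.1*I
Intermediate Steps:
U(I) = 9*I (U(I) = (3*I)*3 = 9*I)
q(O, t) = I*√3 (q(O, t) = √(-9 + 6) = √(-3) = I*√3)
q(23, U(C(-4)))*2291 = (I*√3)*2291 = 2291*I*√3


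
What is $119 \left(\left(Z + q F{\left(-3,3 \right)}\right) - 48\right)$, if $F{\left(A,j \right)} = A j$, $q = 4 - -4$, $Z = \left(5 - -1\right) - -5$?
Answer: $-12971$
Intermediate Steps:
$Z = 11$ ($Z = \left(5 + 1\right) + 5 = 6 + 5 = 11$)
$q = 8$ ($q = 4 + 4 = 8$)
$119 \left(\left(Z + q F{\left(-3,3 \right)}\right) - 48\right) = 119 \left(\left(11 + 8 \left(\left(-3\right) 3\right)\right) - 48\right) = 119 \left(\left(11 + 8 \left(-9\right)\right) - 48\right) = 119 \left(\left(11 - 72\right) - 48\right) = 119 \left(-61 - 48\right) = 119 \left(-109\right) = -12971$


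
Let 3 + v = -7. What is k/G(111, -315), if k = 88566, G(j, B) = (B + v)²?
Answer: 88566/105625 ≈ 0.83849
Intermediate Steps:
v = -10 (v = -3 - 7 = -10)
G(j, B) = (-10 + B)² (G(j, B) = (B - 10)² = (-10 + B)²)
k/G(111, -315) = 88566/((-10 - 315)²) = 88566/((-325)²) = 88566/105625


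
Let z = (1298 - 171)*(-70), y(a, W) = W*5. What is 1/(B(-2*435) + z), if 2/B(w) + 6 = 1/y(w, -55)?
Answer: -1651/130247940 ≈ -1.2676e-5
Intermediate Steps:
y(a, W) = 5*W
B(w) = -550/1651 (B(w) = 2/(-6 + 1/(5*(-55))) = 2/(-6 + 1/(-275)) = 2/(-6 - 1/275) = 2/(-1651/275) = 2*(-275/1651) = -550/1651)
z = -78890 (z = 1127*(-70) = -78890)
1/(B(-2*435) + z) = 1/(-550/1651 - 78890) = 1/(-130247940/1651) = -1651/130247940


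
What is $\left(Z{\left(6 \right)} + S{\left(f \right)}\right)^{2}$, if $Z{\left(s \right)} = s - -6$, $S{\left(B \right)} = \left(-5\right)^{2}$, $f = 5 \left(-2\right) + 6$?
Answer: $1369$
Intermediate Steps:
$f = -4$ ($f = -10 + 6 = -4$)
$S{\left(B \right)} = 25$
$Z{\left(s \right)} = 6 + s$ ($Z{\left(s \right)} = s + 6 = 6 + s$)
$\left(Z{\left(6 \right)} + S{\left(f \right)}\right)^{2} = \left(\left(6 + 6\right) + 25\right)^{2} = \left(12 + 25\right)^{2} = 37^{2} = 1369$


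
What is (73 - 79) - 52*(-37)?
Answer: 1918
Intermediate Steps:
(73 - 79) - 52*(-37) = -6 + 1924 = 1918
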